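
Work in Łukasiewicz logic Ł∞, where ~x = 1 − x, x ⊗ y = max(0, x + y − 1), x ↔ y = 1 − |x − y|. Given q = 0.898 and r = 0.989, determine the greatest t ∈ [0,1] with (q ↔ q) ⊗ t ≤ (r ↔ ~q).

q ↔ q = 1 − |0.898 − 0.898| = 1 − 0.000 = 1.000
So the left factor is q ↔ q = 1.000.
~q = 1 − 0.898 = 0.102
r ↔ ~q = 1 − |0.989 − 0.102| = 1 − 0.887 = 0.113
So the right-hand bound is r ↔ ~q = 0.113.
The residuum of the Łukasiewicz t-norm gives the supremum: min(1, 1 − 1.000 + 0.113).
1 − 1.000 + 0.113 = 0.113, so t = min(1, 0.113) = 0.113.
Check: 1.000 ⊗ 0.113 = max(0, 0.113) = 0.113 ≤ 0.113.

0.113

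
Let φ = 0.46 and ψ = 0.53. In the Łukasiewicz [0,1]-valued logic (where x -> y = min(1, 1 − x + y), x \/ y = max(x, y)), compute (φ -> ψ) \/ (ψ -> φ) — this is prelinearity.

1.00

φ -> ψ = min(1, 1 − 0.46 + 0.53) = min(1, 1.07) = 1.00
ψ -> φ = min(1, 1 − 0.53 + 0.46) = min(1, 0.93) = 0.93
(φ -> ψ) \/ (ψ -> φ) = max(1.00, 0.93) = 1.00
(As expected: a Ł∞-tautology — holds in every MV-chain.)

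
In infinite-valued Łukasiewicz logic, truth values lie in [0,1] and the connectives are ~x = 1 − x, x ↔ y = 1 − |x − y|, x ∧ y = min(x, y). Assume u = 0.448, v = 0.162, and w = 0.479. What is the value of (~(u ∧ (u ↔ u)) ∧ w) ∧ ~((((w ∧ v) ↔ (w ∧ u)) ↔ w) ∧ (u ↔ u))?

u ↔ u = 1 − |0.448 − 0.448| = 1 − 0.000 = 1.000
u ∧ (u ↔ u) = min(0.448, 1.000) = 0.448
~(u ∧ (u ↔ u)) = 1 − 0.448 = 0.552
~(u ∧ (u ↔ u)) ∧ w = min(0.552, 0.479) = 0.479
w ∧ v = min(0.479, 0.162) = 0.162
w ∧ u = min(0.479, 0.448) = 0.448
(w ∧ v) ↔ (w ∧ u) = 1 − |0.162 − 0.448| = 1 − 0.286 = 0.714
((w ∧ v) ↔ (w ∧ u)) ↔ w = 1 − |0.714 − 0.479| = 1 − 0.235 = 0.765
(((w ∧ v) ↔ (w ∧ u)) ↔ w) ∧ (u ↔ u) = min(0.765, 1.000) = 0.765
~((((w ∧ v) ↔ (w ∧ u)) ↔ w) ∧ (u ↔ u)) = 1 − 0.765 = 0.235
(~(u ∧ (u ↔ u)) ∧ w) ∧ ~((((w ∧ v) ↔ (w ∧ u)) ↔ w) ∧ (u ↔ u)) = min(0.479, 0.235) = 0.235

0.235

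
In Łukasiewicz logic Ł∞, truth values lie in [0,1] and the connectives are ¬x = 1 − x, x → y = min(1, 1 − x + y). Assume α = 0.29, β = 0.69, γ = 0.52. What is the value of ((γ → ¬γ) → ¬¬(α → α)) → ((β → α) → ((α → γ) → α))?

¬γ = 1 − 0.52 = 0.48
γ → ¬γ = min(1, 1 − 0.52 + 0.48) = min(1, 0.96) = 0.96
α → α = min(1, 1 − 0.29 + 0.29) = min(1, 1.00) = 1.00
¬(α → α) = 1 − 1.00 = 0.00
¬¬(α → α) = 1 − 0.00 = 1.00
(γ → ¬γ) → ¬¬(α → α) = min(1, 1 − 0.96 + 1.00) = min(1, 1.04) = 1.00
β → α = min(1, 1 − 0.69 + 0.29) = min(1, 0.60) = 0.60
α → γ = min(1, 1 − 0.29 + 0.52) = min(1, 1.23) = 1.00
(α → γ) → α = min(1, 1 − 1.00 + 0.29) = min(1, 0.29) = 0.29
(β → α) → ((α → γ) → α) = min(1, 1 − 0.60 + 0.29) = min(1, 0.69) = 0.69
((γ → ¬γ) → ¬¬(α → α)) → ((β → α) → ((α → γ) → α)) = min(1, 1 − 1.00 + 0.69) = min(1, 0.69) = 0.69

0.69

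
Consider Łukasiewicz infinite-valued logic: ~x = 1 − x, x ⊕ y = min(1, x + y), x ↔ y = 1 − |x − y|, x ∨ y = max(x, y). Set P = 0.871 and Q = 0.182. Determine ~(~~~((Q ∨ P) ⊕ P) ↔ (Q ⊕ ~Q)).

1.000

Q ∨ P = max(0.182, 0.871) = 0.871
(Q ∨ P) ⊕ P = min(1, 0.871 + 0.871) = min(1, 1.742) = 1.000
~((Q ∨ P) ⊕ P) = 1 − 1.000 = 0.000
~~((Q ∨ P) ⊕ P) = 1 − 0.000 = 1.000
~~~((Q ∨ P) ⊕ P) = 1 − 1.000 = 0.000
~Q = 1 − 0.182 = 0.818
Q ⊕ ~Q = min(1, 0.182 + 0.818) = min(1, 1.000) = 1.000
~~~((Q ∨ P) ⊕ P) ↔ (Q ⊕ ~Q) = 1 − |0.000 − 1.000| = 1 − 1.000 = 0.000
~(~~~((Q ∨ P) ⊕ P) ↔ (Q ⊕ ~Q)) = 1 − 0.000 = 1.000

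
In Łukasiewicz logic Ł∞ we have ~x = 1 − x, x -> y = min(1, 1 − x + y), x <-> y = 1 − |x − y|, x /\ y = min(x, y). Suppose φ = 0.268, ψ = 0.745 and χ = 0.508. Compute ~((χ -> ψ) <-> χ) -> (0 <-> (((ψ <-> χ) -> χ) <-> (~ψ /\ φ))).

0.998

χ -> ψ = min(1, 1 − 0.508 + 0.745) = min(1, 1.237) = 1.000
(χ -> ψ) <-> χ = 1 − |1.000 − 0.508| = 1 − 0.492 = 0.508
~((χ -> ψ) <-> χ) = 1 − 0.508 = 0.492
ψ <-> χ = 1 − |0.745 − 0.508| = 1 − 0.237 = 0.763
(ψ <-> χ) -> χ = min(1, 1 − 0.763 + 0.508) = min(1, 0.745) = 0.745
~ψ = 1 − 0.745 = 0.255
~ψ /\ φ = min(0.255, 0.268) = 0.255
((ψ <-> χ) -> χ) <-> (~ψ /\ φ) = 1 − |0.745 − 0.255| = 1 − 0.490 = 0.510
0 <-> (((ψ <-> χ) -> χ) <-> (~ψ /\ φ)) = 1 − |0.000 − 0.510| = 1 − 0.510 = 0.490
~((χ -> ψ) <-> χ) -> (0 <-> (((ψ <-> χ) -> χ) <-> (~ψ /\ φ))) = min(1, 1 − 0.492 + 0.490) = min(1, 0.998) = 0.998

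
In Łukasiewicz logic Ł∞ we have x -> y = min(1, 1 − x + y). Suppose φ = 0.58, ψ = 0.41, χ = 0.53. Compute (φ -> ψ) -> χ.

φ -> ψ = min(1, 1 − 0.58 + 0.41) = min(1, 0.83) = 0.83
(φ -> ψ) -> χ = min(1, 1 − 0.83 + 0.53) = min(1, 0.70) = 0.70

0.70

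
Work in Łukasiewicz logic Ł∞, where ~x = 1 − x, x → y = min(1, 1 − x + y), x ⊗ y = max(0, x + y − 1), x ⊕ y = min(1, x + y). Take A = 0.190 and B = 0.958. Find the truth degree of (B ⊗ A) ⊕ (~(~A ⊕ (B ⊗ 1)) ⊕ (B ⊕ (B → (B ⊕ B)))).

B ⊗ A = max(0, 0.958 + 0.190 − 1) = max(0, 0.148) = 0.148
~A = 1 − 0.190 = 0.810
B ⊗ 1 = max(0, 0.958 + 1.000 − 1) = max(0, 0.958) = 0.958
~A ⊕ (B ⊗ 1) = min(1, 0.810 + 0.958) = min(1, 1.768) = 1.000
~(~A ⊕ (B ⊗ 1)) = 1 − 1.000 = 0.000
B ⊕ B = min(1, 0.958 + 0.958) = min(1, 1.916) = 1.000
B → (B ⊕ B) = min(1, 1 − 0.958 + 1.000) = min(1, 1.042) = 1.000
B ⊕ (B → (B ⊕ B)) = min(1, 0.958 + 1.000) = min(1, 1.958) = 1.000
~(~A ⊕ (B ⊗ 1)) ⊕ (B ⊕ (B → (B ⊕ B))) = min(1, 0.000 + 1.000) = min(1, 1.000) = 1.000
(B ⊗ A) ⊕ (~(~A ⊕ (B ⊗ 1)) ⊕ (B ⊕ (B → (B ⊕ B)))) = min(1, 0.148 + 1.000) = min(1, 1.148) = 1.000

1.000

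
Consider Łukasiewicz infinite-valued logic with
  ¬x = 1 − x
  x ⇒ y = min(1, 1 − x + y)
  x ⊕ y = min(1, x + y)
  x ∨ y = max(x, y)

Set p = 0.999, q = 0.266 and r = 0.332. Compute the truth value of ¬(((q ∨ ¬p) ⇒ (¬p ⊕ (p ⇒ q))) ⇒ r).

0.668

¬p = 1 − 0.999 = 0.001
q ∨ ¬p = max(0.266, 0.001) = 0.266
p ⇒ q = min(1, 1 − 0.999 + 0.266) = min(1, 0.267) = 0.267
¬p ⊕ (p ⇒ q) = min(1, 0.001 + 0.267) = min(1, 0.268) = 0.268
(q ∨ ¬p) ⇒ (¬p ⊕ (p ⇒ q)) = min(1, 1 − 0.266 + 0.268) = min(1, 1.002) = 1.000
((q ∨ ¬p) ⇒ (¬p ⊕ (p ⇒ q))) ⇒ r = min(1, 1 − 1.000 + 0.332) = min(1, 0.332) = 0.332
¬(((q ∨ ¬p) ⇒ (¬p ⊕ (p ⇒ q))) ⇒ r) = 1 − 0.332 = 0.668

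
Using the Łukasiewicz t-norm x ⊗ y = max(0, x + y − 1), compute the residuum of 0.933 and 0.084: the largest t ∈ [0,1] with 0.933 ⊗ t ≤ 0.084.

0.151

The residuum of the Łukasiewicz t-norm gives the supremum: min(1, 1 − 0.933 + 0.084).
1 − 0.933 + 0.084 = 0.151, so t = min(1, 0.151) = 0.151.
Check: 0.933 ⊗ 0.151 = max(0, 0.084) = 0.084 ≤ 0.084.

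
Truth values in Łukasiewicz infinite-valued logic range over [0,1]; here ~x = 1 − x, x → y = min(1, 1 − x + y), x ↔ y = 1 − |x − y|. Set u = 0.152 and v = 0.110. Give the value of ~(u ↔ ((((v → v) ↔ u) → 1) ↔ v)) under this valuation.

0.042

v → v = min(1, 1 − 0.110 + 0.110) = min(1, 1.000) = 1.000
(v → v) ↔ u = 1 − |1.000 − 0.152| = 1 − 0.848 = 0.152
((v → v) ↔ u) → 1 = min(1, 1 − 0.152 + 1.000) = min(1, 1.848) = 1.000
(((v → v) ↔ u) → 1) ↔ v = 1 − |1.000 − 0.110| = 1 − 0.890 = 0.110
u ↔ ((((v → v) ↔ u) → 1) ↔ v) = 1 − |0.152 − 0.110| = 1 − 0.042 = 0.958
~(u ↔ ((((v → v) ↔ u) → 1) ↔ v)) = 1 − 0.958 = 0.042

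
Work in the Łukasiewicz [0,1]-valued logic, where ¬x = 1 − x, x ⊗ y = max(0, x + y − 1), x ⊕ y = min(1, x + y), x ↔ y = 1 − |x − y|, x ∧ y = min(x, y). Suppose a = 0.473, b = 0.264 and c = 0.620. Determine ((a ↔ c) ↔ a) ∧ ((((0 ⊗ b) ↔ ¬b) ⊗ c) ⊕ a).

0.473

a ↔ c = 1 − |0.473 − 0.620| = 1 − 0.147 = 0.853
(a ↔ c) ↔ a = 1 − |0.853 − 0.473| = 1 − 0.380 = 0.620
0 ⊗ b = max(0, 0.000 + 0.264 − 1) = max(0, -0.736) = 0.000
¬b = 1 − 0.264 = 0.736
(0 ⊗ b) ↔ ¬b = 1 − |0.000 − 0.736| = 1 − 0.736 = 0.264
((0 ⊗ b) ↔ ¬b) ⊗ c = max(0, 0.264 + 0.620 − 1) = max(0, -0.116) = 0.000
(((0 ⊗ b) ↔ ¬b) ⊗ c) ⊕ a = min(1, 0.000 + 0.473) = min(1, 0.473) = 0.473
((a ↔ c) ↔ a) ∧ ((((0 ⊗ b) ↔ ¬b) ⊗ c) ⊕ a) = min(0.620, 0.473) = 0.473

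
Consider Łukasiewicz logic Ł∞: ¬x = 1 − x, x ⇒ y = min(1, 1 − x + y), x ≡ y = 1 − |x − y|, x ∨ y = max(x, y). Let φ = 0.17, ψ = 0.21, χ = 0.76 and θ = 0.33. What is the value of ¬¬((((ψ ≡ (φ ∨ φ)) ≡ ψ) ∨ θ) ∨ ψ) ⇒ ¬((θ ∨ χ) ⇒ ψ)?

φ ∨ φ = max(0.17, 0.17) = 0.17
ψ ≡ (φ ∨ φ) = 1 − |0.21 − 0.17| = 1 − 0.04 = 0.96
(ψ ≡ (φ ∨ φ)) ≡ ψ = 1 − |0.96 − 0.21| = 1 − 0.75 = 0.25
((ψ ≡ (φ ∨ φ)) ≡ ψ) ∨ θ = max(0.25, 0.33) = 0.33
(((ψ ≡ (φ ∨ φ)) ≡ ψ) ∨ θ) ∨ ψ = max(0.33, 0.21) = 0.33
¬((((ψ ≡ (φ ∨ φ)) ≡ ψ) ∨ θ) ∨ ψ) = 1 − 0.33 = 0.67
¬¬((((ψ ≡ (φ ∨ φ)) ≡ ψ) ∨ θ) ∨ ψ) = 1 − 0.67 = 0.33
θ ∨ χ = max(0.33, 0.76) = 0.76
(θ ∨ χ) ⇒ ψ = min(1, 1 − 0.76 + 0.21) = min(1, 0.45) = 0.45
¬((θ ∨ χ) ⇒ ψ) = 1 − 0.45 = 0.55
¬¬((((ψ ≡ (φ ∨ φ)) ≡ ψ) ∨ θ) ∨ ψ) ⇒ ¬((θ ∨ χ) ⇒ ψ) = min(1, 1 − 0.33 + 0.55) = min(1, 1.22) = 1.00

1.00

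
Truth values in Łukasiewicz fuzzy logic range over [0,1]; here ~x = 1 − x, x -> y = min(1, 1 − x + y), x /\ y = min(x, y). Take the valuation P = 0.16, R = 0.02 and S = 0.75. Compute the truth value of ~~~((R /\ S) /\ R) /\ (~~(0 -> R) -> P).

0.16

R /\ S = min(0.02, 0.75) = 0.02
(R /\ S) /\ R = min(0.02, 0.02) = 0.02
~((R /\ S) /\ R) = 1 − 0.02 = 0.98
~~((R /\ S) /\ R) = 1 − 0.98 = 0.02
~~~((R /\ S) /\ R) = 1 − 0.02 = 0.98
0 -> R = min(1, 1 − 0.00 + 0.02) = min(1, 1.02) = 1.00
~(0 -> R) = 1 − 1.00 = 0.00
~~(0 -> R) = 1 − 0.00 = 1.00
~~(0 -> R) -> P = min(1, 1 − 1.00 + 0.16) = min(1, 0.16) = 0.16
~~~((R /\ S) /\ R) /\ (~~(0 -> R) -> P) = min(0.98, 0.16) = 0.16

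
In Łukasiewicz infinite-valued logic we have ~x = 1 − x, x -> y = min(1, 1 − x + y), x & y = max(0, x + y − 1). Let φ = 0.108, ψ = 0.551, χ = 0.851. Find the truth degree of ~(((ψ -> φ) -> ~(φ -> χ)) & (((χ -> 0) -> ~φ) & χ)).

0.706

ψ -> φ = min(1, 1 − 0.551 + 0.108) = min(1, 0.557) = 0.557
φ -> χ = min(1, 1 − 0.108 + 0.851) = min(1, 1.743) = 1.000
~(φ -> χ) = 1 − 1.000 = 0.000
(ψ -> φ) -> ~(φ -> χ) = min(1, 1 − 0.557 + 0.000) = min(1, 0.443) = 0.443
χ -> 0 = min(1, 1 − 0.851 + 0.000) = min(1, 0.149) = 0.149
~φ = 1 − 0.108 = 0.892
(χ -> 0) -> ~φ = min(1, 1 − 0.149 + 0.892) = min(1, 1.743) = 1.000
((χ -> 0) -> ~φ) & χ = max(0, 1.000 + 0.851 − 1) = max(0, 0.851) = 0.851
((ψ -> φ) -> ~(φ -> χ)) & (((χ -> 0) -> ~φ) & χ) = max(0, 0.443 + 0.851 − 1) = max(0, 0.294) = 0.294
~(((ψ -> φ) -> ~(φ -> χ)) & (((χ -> 0) -> ~φ) & χ)) = 1 − 0.294 = 0.706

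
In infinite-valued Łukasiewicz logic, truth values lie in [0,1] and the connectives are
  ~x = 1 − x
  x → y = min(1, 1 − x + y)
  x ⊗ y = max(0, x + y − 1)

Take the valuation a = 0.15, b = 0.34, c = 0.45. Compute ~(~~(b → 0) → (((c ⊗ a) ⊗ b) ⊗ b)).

b → 0 = min(1, 1 − 0.34 + 0.00) = min(1, 0.66) = 0.66
~(b → 0) = 1 − 0.66 = 0.34
~~(b → 0) = 1 − 0.34 = 0.66
c ⊗ a = max(0, 0.45 + 0.15 − 1) = max(0, -0.40) = 0.00
(c ⊗ a) ⊗ b = max(0, 0.00 + 0.34 − 1) = max(0, -0.66) = 0.00
((c ⊗ a) ⊗ b) ⊗ b = max(0, 0.00 + 0.34 − 1) = max(0, -0.66) = 0.00
~~(b → 0) → (((c ⊗ a) ⊗ b) ⊗ b) = min(1, 1 − 0.66 + 0.00) = min(1, 0.34) = 0.34
~(~~(b → 0) → (((c ⊗ a) ⊗ b) ⊗ b)) = 1 − 0.34 = 0.66

0.66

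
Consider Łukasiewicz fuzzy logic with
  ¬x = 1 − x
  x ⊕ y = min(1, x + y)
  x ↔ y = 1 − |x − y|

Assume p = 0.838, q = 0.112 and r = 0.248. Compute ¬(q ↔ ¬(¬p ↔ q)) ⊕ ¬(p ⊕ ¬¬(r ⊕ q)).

0.062

¬p = 1 − 0.838 = 0.162
¬p ↔ q = 1 − |0.162 − 0.112| = 1 − 0.050 = 0.950
¬(¬p ↔ q) = 1 − 0.950 = 0.050
q ↔ ¬(¬p ↔ q) = 1 − |0.112 − 0.050| = 1 − 0.062 = 0.938
¬(q ↔ ¬(¬p ↔ q)) = 1 − 0.938 = 0.062
r ⊕ q = min(1, 0.248 + 0.112) = min(1, 0.360) = 0.360
¬(r ⊕ q) = 1 − 0.360 = 0.640
¬¬(r ⊕ q) = 1 − 0.640 = 0.360
p ⊕ ¬¬(r ⊕ q) = min(1, 0.838 + 0.360) = min(1, 1.198) = 1.000
¬(p ⊕ ¬¬(r ⊕ q)) = 1 − 1.000 = 0.000
¬(q ↔ ¬(¬p ↔ q)) ⊕ ¬(p ⊕ ¬¬(r ⊕ q)) = min(1, 0.062 + 0.000) = min(1, 0.062) = 0.062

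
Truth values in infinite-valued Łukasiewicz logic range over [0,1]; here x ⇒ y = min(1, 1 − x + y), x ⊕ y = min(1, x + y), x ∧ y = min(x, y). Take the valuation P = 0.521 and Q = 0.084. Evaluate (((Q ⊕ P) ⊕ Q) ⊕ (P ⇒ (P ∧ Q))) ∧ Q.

0.084

Q ⊕ P = min(1, 0.084 + 0.521) = min(1, 0.605) = 0.605
(Q ⊕ P) ⊕ Q = min(1, 0.605 + 0.084) = min(1, 0.689) = 0.689
P ∧ Q = min(0.521, 0.084) = 0.084
P ⇒ (P ∧ Q) = min(1, 1 − 0.521 + 0.084) = min(1, 0.563) = 0.563
((Q ⊕ P) ⊕ Q) ⊕ (P ⇒ (P ∧ Q)) = min(1, 0.689 + 0.563) = min(1, 1.252) = 1.000
(((Q ⊕ P) ⊕ Q) ⊕ (P ⇒ (P ∧ Q))) ∧ Q = min(1.000, 0.084) = 0.084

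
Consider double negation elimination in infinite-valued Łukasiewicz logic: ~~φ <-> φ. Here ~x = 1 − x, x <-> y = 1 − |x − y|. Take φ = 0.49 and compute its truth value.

~φ = 1 − 0.49 = 0.51
~~φ = 1 − 0.51 = 0.49
~~φ <-> φ = 1 − |0.49 − 0.49| = 1 − 0.00 = 1.00
(As expected: always 1 in Ł∞ since negation is involutive.)

1.00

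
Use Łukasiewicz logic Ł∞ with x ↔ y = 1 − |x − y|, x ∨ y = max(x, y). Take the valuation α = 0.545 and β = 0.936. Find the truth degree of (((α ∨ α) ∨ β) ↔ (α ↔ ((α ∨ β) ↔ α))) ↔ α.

α ∨ α = max(0.545, 0.545) = 0.545
(α ∨ α) ∨ β = max(0.545, 0.936) = 0.936
α ∨ β = max(0.545, 0.936) = 0.936
(α ∨ β) ↔ α = 1 − |0.936 − 0.545| = 1 − 0.391 = 0.609
α ↔ ((α ∨ β) ↔ α) = 1 − |0.545 − 0.609| = 1 − 0.064 = 0.936
((α ∨ α) ∨ β) ↔ (α ↔ ((α ∨ β) ↔ α)) = 1 − |0.936 − 0.936| = 1 − 0.000 = 1.000
(((α ∨ α) ∨ β) ↔ (α ↔ ((α ∨ β) ↔ α))) ↔ α = 1 − |1.000 − 0.545| = 1 − 0.455 = 0.545

0.545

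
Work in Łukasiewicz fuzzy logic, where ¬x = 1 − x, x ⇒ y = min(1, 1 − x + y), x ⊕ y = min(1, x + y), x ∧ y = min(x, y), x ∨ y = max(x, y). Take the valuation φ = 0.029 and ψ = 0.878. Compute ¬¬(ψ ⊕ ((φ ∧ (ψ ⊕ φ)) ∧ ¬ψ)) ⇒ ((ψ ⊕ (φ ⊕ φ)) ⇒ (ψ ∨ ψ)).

ψ ⊕ φ = min(1, 0.878 + 0.029) = min(1, 0.907) = 0.907
φ ∧ (ψ ⊕ φ) = min(0.029, 0.907) = 0.029
¬ψ = 1 − 0.878 = 0.122
(φ ∧ (ψ ⊕ φ)) ∧ ¬ψ = min(0.029, 0.122) = 0.029
ψ ⊕ ((φ ∧ (ψ ⊕ φ)) ∧ ¬ψ) = min(1, 0.878 + 0.029) = min(1, 0.907) = 0.907
¬(ψ ⊕ ((φ ∧ (ψ ⊕ φ)) ∧ ¬ψ)) = 1 − 0.907 = 0.093
¬¬(ψ ⊕ ((φ ∧ (ψ ⊕ φ)) ∧ ¬ψ)) = 1 − 0.093 = 0.907
φ ⊕ φ = min(1, 0.029 + 0.029) = min(1, 0.058) = 0.058
ψ ⊕ (φ ⊕ φ) = min(1, 0.878 + 0.058) = min(1, 0.936) = 0.936
ψ ∨ ψ = max(0.878, 0.878) = 0.878
(ψ ⊕ (φ ⊕ φ)) ⇒ (ψ ∨ ψ) = min(1, 1 − 0.936 + 0.878) = min(1, 0.942) = 0.942
¬¬(ψ ⊕ ((φ ∧ (ψ ⊕ φ)) ∧ ¬ψ)) ⇒ ((ψ ⊕ (φ ⊕ φ)) ⇒ (ψ ∨ ψ)) = min(1, 1 − 0.907 + 0.942) = min(1, 1.035) = 1.000

1.000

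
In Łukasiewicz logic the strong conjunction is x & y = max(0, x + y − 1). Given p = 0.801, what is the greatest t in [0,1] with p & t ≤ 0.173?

0.372

The residuum of the Łukasiewicz t-norm gives the supremum: min(1, 1 − 0.801 + 0.173).
1 − 0.801 + 0.173 = 0.372, so t = min(1, 0.372) = 0.372.
Check: 0.801 & 0.372 = max(0, 0.173) = 0.173 ≤ 0.173.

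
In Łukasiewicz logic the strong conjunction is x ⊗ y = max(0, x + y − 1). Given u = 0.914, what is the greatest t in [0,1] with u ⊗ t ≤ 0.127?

The residuum of the Łukasiewicz t-norm gives the supremum: min(1, 1 − 0.914 + 0.127).
1 − 0.914 + 0.127 = 0.213, so t = min(1, 0.213) = 0.213.
Check: 0.914 ⊗ 0.213 = max(0, 0.127) = 0.127 ≤ 0.127.

0.213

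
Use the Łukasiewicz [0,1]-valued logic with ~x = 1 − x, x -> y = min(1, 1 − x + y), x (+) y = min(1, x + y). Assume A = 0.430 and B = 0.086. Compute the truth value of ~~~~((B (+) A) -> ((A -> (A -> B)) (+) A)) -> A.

B (+) A = min(1, 0.086 + 0.430) = min(1, 0.516) = 0.516
A -> B = min(1, 1 − 0.430 + 0.086) = min(1, 0.656) = 0.656
A -> (A -> B) = min(1, 1 − 0.430 + 0.656) = min(1, 1.226) = 1.000
(A -> (A -> B)) (+) A = min(1, 1.000 + 0.430) = min(1, 1.430) = 1.000
(B (+) A) -> ((A -> (A -> B)) (+) A) = min(1, 1 − 0.516 + 1.000) = min(1, 1.484) = 1.000
~((B (+) A) -> ((A -> (A -> B)) (+) A)) = 1 − 1.000 = 0.000
~~((B (+) A) -> ((A -> (A -> B)) (+) A)) = 1 − 0.000 = 1.000
~~~((B (+) A) -> ((A -> (A -> B)) (+) A)) = 1 − 1.000 = 0.000
~~~~((B (+) A) -> ((A -> (A -> B)) (+) A)) = 1 − 0.000 = 1.000
~~~~((B (+) A) -> ((A -> (A -> B)) (+) A)) -> A = min(1, 1 − 1.000 + 0.430) = min(1, 0.430) = 0.430

0.430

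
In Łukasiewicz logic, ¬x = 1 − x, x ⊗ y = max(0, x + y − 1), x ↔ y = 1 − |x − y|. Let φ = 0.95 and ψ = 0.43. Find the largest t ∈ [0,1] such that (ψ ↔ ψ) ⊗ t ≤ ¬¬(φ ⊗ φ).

0.90

ψ ↔ ψ = 1 − |0.43 − 0.43| = 1 − 0.00 = 1.00
So the left factor is ψ ↔ ψ = 1.00.
φ ⊗ φ = max(0, 0.95 + 0.95 − 1) = max(0, 0.90) = 0.90
¬(φ ⊗ φ) = 1 − 0.90 = 0.10
¬¬(φ ⊗ φ) = 1 − 0.10 = 0.90
So the right-hand bound is ¬¬(φ ⊗ φ) = 0.90.
The residuum of the Łukasiewicz t-norm gives the supremum: min(1, 1 − 1.00 + 0.90).
1 − 1.00 + 0.90 = 0.90, so t = min(1, 0.90) = 0.90.
Check: 1.00 ⊗ 0.90 = max(0, 0.90) = 0.90 ≤ 0.90.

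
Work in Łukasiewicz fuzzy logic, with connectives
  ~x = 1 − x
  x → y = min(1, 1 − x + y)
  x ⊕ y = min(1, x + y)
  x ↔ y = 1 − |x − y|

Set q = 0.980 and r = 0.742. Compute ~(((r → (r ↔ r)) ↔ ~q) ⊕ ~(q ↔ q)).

0.980

r ↔ r = 1 − |0.742 − 0.742| = 1 − 0.000 = 1.000
r → (r ↔ r) = min(1, 1 − 0.742 + 1.000) = min(1, 1.258) = 1.000
~q = 1 − 0.980 = 0.020
(r → (r ↔ r)) ↔ ~q = 1 − |1.000 − 0.020| = 1 − 0.980 = 0.020
q ↔ q = 1 − |0.980 − 0.980| = 1 − 0.000 = 1.000
~(q ↔ q) = 1 − 1.000 = 0.000
((r → (r ↔ r)) ↔ ~q) ⊕ ~(q ↔ q) = min(1, 0.020 + 0.000) = min(1, 0.020) = 0.020
~(((r → (r ↔ r)) ↔ ~q) ⊕ ~(q ↔ q)) = 1 − 0.020 = 0.980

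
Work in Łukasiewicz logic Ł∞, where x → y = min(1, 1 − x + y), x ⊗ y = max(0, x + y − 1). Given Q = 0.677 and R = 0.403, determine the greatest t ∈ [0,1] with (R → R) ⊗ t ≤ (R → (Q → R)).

R → R = min(1, 1 − 0.403 + 0.403) = min(1, 1.000) = 1.000
So the left factor is R → R = 1.000.
Q → R = min(1, 1 − 0.677 + 0.403) = min(1, 0.726) = 0.726
R → (Q → R) = min(1, 1 − 0.403 + 0.726) = min(1, 1.323) = 1.000
So the right-hand bound is R → (Q → R) = 1.000.
The residuum of the Łukasiewicz t-norm gives the supremum: min(1, 1 − 1.000 + 1.000).
1 − 1.000 + 1.000 = 1.000, so t = min(1, 1.000) = 1.000.
Check: 1.000 ⊗ 1.000 = max(0, 1.000) = 1.000 ≤ 1.000.

1.000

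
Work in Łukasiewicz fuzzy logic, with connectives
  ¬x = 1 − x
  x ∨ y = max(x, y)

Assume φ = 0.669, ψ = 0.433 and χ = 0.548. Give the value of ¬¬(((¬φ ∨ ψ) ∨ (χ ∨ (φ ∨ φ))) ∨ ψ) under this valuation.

¬φ = 1 − 0.669 = 0.331
¬φ ∨ ψ = max(0.331, 0.433) = 0.433
φ ∨ φ = max(0.669, 0.669) = 0.669
χ ∨ (φ ∨ φ) = max(0.548, 0.669) = 0.669
(¬φ ∨ ψ) ∨ (χ ∨ (φ ∨ φ)) = max(0.433, 0.669) = 0.669
((¬φ ∨ ψ) ∨ (χ ∨ (φ ∨ φ))) ∨ ψ = max(0.669, 0.433) = 0.669
¬(((¬φ ∨ ψ) ∨ (χ ∨ (φ ∨ φ))) ∨ ψ) = 1 − 0.669 = 0.331
¬¬(((¬φ ∨ ψ) ∨ (χ ∨ (φ ∨ φ))) ∨ ψ) = 1 − 0.331 = 0.669

0.669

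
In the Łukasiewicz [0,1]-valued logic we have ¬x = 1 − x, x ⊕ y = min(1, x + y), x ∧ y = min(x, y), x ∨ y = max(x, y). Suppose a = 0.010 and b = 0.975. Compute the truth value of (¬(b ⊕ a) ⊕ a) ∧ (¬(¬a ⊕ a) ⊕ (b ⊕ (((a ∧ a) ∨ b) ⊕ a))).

b ⊕ a = min(1, 0.975 + 0.010) = min(1, 0.985) = 0.985
¬(b ⊕ a) = 1 − 0.985 = 0.015
¬(b ⊕ a) ⊕ a = min(1, 0.015 + 0.010) = min(1, 0.025) = 0.025
¬a = 1 − 0.010 = 0.990
¬a ⊕ a = min(1, 0.990 + 0.010) = min(1, 1.000) = 1.000
¬(¬a ⊕ a) = 1 − 1.000 = 0.000
a ∧ a = min(0.010, 0.010) = 0.010
(a ∧ a) ∨ b = max(0.010, 0.975) = 0.975
((a ∧ a) ∨ b) ⊕ a = min(1, 0.975 + 0.010) = min(1, 0.985) = 0.985
b ⊕ (((a ∧ a) ∨ b) ⊕ a) = min(1, 0.975 + 0.985) = min(1, 1.960) = 1.000
¬(¬a ⊕ a) ⊕ (b ⊕ (((a ∧ a) ∨ b) ⊕ a)) = min(1, 0.000 + 1.000) = min(1, 1.000) = 1.000
(¬(b ⊕ a) ⊕ a) ∧ (¬(¬a ⊕ a) ⊕ (b ⊕ (((a ∧ a) ∨ b) ⊕ a))) = min(0.025, 1.000) = 0.025

0.025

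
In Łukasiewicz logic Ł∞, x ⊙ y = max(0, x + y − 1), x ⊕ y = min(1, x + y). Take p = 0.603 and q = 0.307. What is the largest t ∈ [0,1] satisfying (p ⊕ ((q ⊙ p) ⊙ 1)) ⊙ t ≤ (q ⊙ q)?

0.397

q ⊙ p = max(0, 0.307 + 0.603 − 1) = max(0, -0.090) = 0.000
(q ⊙ p) ⊙ 1 = max(0, 0.000 + 1.000 − 1) = max(0, 0.000) = 0.000
p ⊕ ((q ⊙ p) ⊙ 1) = min(1, 0.603 + 0.000) = min(1, 0.603) = 0.603
So the left factor is p ⊕ ((q ⊙ p) ⊙ 1) = 0.603.
q ⊙ q = max(0, 0.307 + 0.307 − 1) = max(0, -0.386) = 0.000
So the right-hand bound is q ⊙ q = 0.000.
The residuum of the Łukasiewicz t-norm gives the supremum: min(1, 1 − 0.603 + 0.000).
1 − 0.603 + 0.000 = 0.397, so t = min(1, 0.397) = 0.397.
Check: 0.603 ⊙ 0.397 = max(0, 0.000) = 0.000 ≤ 0.000.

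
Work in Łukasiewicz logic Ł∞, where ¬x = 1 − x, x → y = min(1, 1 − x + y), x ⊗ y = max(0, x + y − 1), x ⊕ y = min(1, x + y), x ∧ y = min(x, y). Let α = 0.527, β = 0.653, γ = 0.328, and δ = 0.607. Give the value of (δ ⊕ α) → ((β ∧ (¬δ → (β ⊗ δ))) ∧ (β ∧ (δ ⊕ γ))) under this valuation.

δ ⊕ α = min(1, 0.607 + 0.527) = min(1, 1.134) = 1.000
¬δ = 1 − 0.607 = 0.393
β ⊗ δ = max(0, 0.653 + 0.607 − 1) = max(0, 0.260) = 0.260
¬δ → (β ⊗ δ) = min(1, 1 − 0.393 + 0.260) = min(1, 0.867) = 0.867
β ∧ (¬δ → (β ⊗ δ)) = min(0.653, 0.867) = 0.653
δ ⊕ γ = min(1, 0.607 + 0.328) = min(1, 0.935) = 0.935
β ∧ (δ ⊕ γ) = min(0.653, 0.935) = 0.653
(β ∧ (¬δ → (β ⊗ δ))) ∧ (β ∧ (δ ⊕ γ)) = min(0.653, 0.653) = 0.653
(δ ⊕ α) → ((β ∧ (¬δ → (β ⊗ δ))) ∧ (β ∧ (δ ⊕ γ))) = min(1, 1 − 1.000 + 0.653) = min(1, 0.653) = 0.653

0.653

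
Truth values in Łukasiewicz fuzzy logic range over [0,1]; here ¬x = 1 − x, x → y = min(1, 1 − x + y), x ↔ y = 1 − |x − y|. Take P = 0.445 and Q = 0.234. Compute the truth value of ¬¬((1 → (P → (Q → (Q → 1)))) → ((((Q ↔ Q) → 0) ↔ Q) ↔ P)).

0.679

Q → 1 = min(1, 1 − 0.234 + 1.000) = min(1, 1.766) = 1.000
Q → (Q → 1) = min(1, 1 − 0.234 + 1.000) = min(1, 1.766) = 1.000
P → (Q → (Q → 1)) = min(1, 1 − 0.445 + 1.000) = min(1, 1.555) = 1.000
1 → (P → (Q → (Q → 1))) = min(1, 1 − 1.000 + 1.000) = min(1, 1.000) = 1.000
Q ↔ Q = 1 − |0.234 − 0.234| = 1 − 0.000 = 1.000
(Q ↔ Q) → 0 = min(1, 1 − 1.000 + 0.000) = min(1, 0.000) = 0.000
((Q ↔ Q) → 0) ↔ Q = 1 − |0.000 − 0.234| = 1 − 0.234 = 0.766
(((Q ↔ Q) → 0) ↔ Q) ↔ P = 1 − |0.766 − 0.445| = 1 − 0.321 = 0.679
(1 → (P → (Q → (Q → 1)))) → ((((Q ↔ Q) → 0) ↔ Q) ↔ P) = min(1, 1 − 1.000 + 0.679) = min(1, 0.679) = 0.679
¬((1 → (P → (Q → (Q → 1)))) → ((((Q ↔ Q) → 0) ↔ Q) ↔ P)) = 1 − 0.679 = 0.321
¬¬((1 → (P → (Q → (Q → 1)))) → ((((Q ↔ Q) → 0) ↔ Q) ↔ P)) = 1 − 0.321 = 0.679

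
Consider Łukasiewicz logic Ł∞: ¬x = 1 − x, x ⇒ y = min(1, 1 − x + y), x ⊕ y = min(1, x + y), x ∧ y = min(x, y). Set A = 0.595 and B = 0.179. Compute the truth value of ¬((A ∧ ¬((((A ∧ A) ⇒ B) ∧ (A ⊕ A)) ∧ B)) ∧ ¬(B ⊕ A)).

A ∧ A = min(0.595, 0.595) = 0.595
(A ∧ A) ⇒ B = min(1, 1 − 0.595 + 0.179) = min(1, 0.584) = 0.584
A ⊕ A = min(1, 0.595 + 0.595) = min(1, 1.190) = 1.000
((A ∧ A) ⇒ B) ∧ (A ⊕ A) = min(0.584, 1.000) = 0.584
(((A ∧ A) ⇒ B) ∧ (A ⊕ A)) ∧ B = min(0.584, 0.179) = 0.179
¬((((A ∧ A) ⇒ B) ∧ (A ⊕ A)) ∧ B) = 1 − 0.179 = 0.821
A ∧ ¬((((A ∧ A) ⇒ B) ∧ (A ⊕ A)) ∧ B) = min(0.595, 0.821) = 0.595
B ⊕ A = min(1, 0.179 + 0.595) = min(1, 0.774) = 0.774
¬(B ⊕ A) = 1 − 0.774 = 0.226
(A ∧ ¬((((A ∧ A) ⇒ B) ∧ (A ⊕ A)) ∧ B)) ∧ ¬(B ⊕ A) = min(0.595, 0.226) = 0.226
¬((A ∧ ¬((((A ∧ A) ⇒ B) ∧ (A ⊕ A)) ∧ B)) ∧ ¬(B ⊕ A)) = 1 − 0.226 = 0.774

0.774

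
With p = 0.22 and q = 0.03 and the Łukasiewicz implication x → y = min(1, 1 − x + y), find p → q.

p → q = min(1, 1 − 0.22 + 0.03) = min(1, 0.81) = 0.81
For comparison, the Gödel implication (1 if x ≤ y else y) would give 0.03.

0.81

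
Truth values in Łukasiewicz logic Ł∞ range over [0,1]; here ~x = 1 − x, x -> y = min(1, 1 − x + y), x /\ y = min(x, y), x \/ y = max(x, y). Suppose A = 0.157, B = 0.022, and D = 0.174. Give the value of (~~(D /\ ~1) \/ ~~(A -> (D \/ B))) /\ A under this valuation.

~1 = 1 − 1.000 = 0.000
D /\ ~1 = min(0.174, 0.000) = 0.000
~(D /\ ~1) = 1 − 0.000 = 1.000
~~(D /\ ~1) = 1 − 1.000 = 0.000
D \/ B = max(0.174, 0.022) = 0.174
A -> (D \/ B) = min(1, 1 − 0.157 + 0.174) = min(1, 1.017) = 1.000
~(A -> (D \/ B)) = 1 − 1.000 = 0.000
~~(A -> (D \/ B)) = 1 − 0.000 = 1.000
~~(D /\ ~1) \/ ~~(A -> (D \/ B)) = max(0.000, 1.000) = 1.000
(~~(D /\ ~1) \/ ~~(A -> (D \/ B))) /\ A = min(1.000, 0.157) = 0.157

0.157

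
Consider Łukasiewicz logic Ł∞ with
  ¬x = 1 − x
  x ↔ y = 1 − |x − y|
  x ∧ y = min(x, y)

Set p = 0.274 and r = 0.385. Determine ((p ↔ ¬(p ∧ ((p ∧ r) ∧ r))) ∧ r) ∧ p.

p ∧ r = min(0.274, 0.385) = 0.274
(p ∧ r) ∧ r = min(0.274, 0.385) = 0.274
p ∧ ((p ∧ r) ∧ r) = min(0.274, 0.274) = 0.274
¬(p ∧ ((p ∧ r) ∧ r)) = 1 − 0.274 = 0.726
p ↔ ¬(p ∧ ((p ∧ r) ∧ r)) = 1 − |0.274 − 0.726| = 1 − 0.452 = 0.548
(p ↔ ¬(p ∧ ((p ∧ r) ∧ r))) ∧ r = min(0.548, 0.385) = 0.385
((p ↔ ¬(p ∧ ((p ∧ r) ∧ r))) ∧ r) ∧ p = min(0.385, 0.274) = 0.274

0.274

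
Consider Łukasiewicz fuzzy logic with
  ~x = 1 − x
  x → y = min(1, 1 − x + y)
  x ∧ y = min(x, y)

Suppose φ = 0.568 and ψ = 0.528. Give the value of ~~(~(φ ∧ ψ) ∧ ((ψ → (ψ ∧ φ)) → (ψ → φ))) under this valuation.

0.472

φ ∧ ψ = min(0.568, 0.528) = 0.528
~(φ ∧ ψ) = 1 − 0.528 = 0.472
ψ ∧ φ = min(0.528, 0.568) = 0.528
ψ → (ψ ∧ φ) = min(1, 1 − 0.528 + 0.528) = min(1, 1.000) = 1.000
ψ → φ = min(1, 1 − 0.528 + 0.568) = min(1, 1.040) = 1.000
(ψ → (ψ ∧ φ)) → (ψ → φ) = min(1, 1 − 1.000 + 1.000) = min(1, 1.000) = 1.000
~(φ ∧ ψ) ∧ ((ψ → (ψ ∧ φ)) → (ψ → φ)) = min(0.472, 1.000) = 0.472
~(~(φ ∧ ψ) ∧ ((ψ → (ψ ∧ φ)) → (ψ → φ))) = 1 − 0.472 = 0.528
~~(~(φ ∧ ψ) ∧ ((ψ → (ψ ∧ φ)) → (ψ → φ))) = 1 − 0.528 = 0.472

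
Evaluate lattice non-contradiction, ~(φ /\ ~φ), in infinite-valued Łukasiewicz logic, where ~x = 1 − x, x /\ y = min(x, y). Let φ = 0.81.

~φ = 1 − 0.81 = 0.19
φ /\ ~φ = min(0.81, 0.19) = 0.19
~(φ /\ ~φ) = 1 − 0.19 = 0.81
(The value 0.81 < 1 shows this instance is not satisfied; not a Ł∞-tautology — its value is 1 − min(a, 1−a).)

0.81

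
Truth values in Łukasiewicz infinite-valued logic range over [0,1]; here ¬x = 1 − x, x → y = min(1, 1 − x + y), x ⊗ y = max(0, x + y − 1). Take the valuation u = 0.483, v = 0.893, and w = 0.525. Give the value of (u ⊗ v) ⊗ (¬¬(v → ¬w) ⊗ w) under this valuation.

u ⊗ v = max(0, 0.483 + 0.893 − 1) = max(0, 0.376) = 0.376
¬w = 1 − 0.525 = 0.475
v → ¬w = min(1, 1 − 0.893 + 0.475) = min(1, 0.582) = 0.582
¬(v → ¬w) = 1 − 0.582 = 0.418
¬¬(v → ¬w) = 1 − 0.418 = 0.582
¬¬(v → ¬w) ⊗ w = max(0, 0.582 + 0.525 − 1) = max(0, 0.107) = 0.107
(u ⊗ v) ⊗ (¬¬(v → ¬w) ⊗ w) = max(0, 0.376 + 0.107 − 1) = max(0, -0.517) = 0.000

0.000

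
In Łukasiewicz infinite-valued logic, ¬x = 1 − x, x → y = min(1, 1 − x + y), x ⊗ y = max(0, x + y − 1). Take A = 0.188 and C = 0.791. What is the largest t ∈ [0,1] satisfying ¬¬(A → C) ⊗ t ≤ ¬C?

A → C = min(1, 1 − 0.188 + 0.791) = min(1, 1.603) = 1.000
¬(A → C) = 1 − 1.000 = 0.000
¬¬(A → C) = 1 − 0.000 = 1.000
So the left factor is ¬¬(A → C) = 1.000.
¬C = 1 − 0.791 = 0.209
So the right-hand bound is ¬C = 0.209.
The residuum of the Łukasiewicz t-norm gives the supremum: min(1, 1 − 1.000 + 0.209).
1 − 1.000 + 0.209 = 0.209, so t = min(1, 0.209) = 0.209.
Check: 1.000 ⊗ 0.209 = max(0, 0.209) = 0.209 ≤ 0.209.

0.209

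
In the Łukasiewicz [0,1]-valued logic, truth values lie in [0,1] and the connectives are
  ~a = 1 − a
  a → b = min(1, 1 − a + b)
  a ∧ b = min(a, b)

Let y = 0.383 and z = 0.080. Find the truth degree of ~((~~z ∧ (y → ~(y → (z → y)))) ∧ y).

~z = 1 − 0.080 = 0.920
~~z = 1 − 0.920 = 0.080
z → y = min(1, 1 − 0.080 + 0.383) = min(1, 1.303) = 1.000
y → (z → y) = min(1, 1 − 0.383 + 1.000) = min(1, 1.617) = 1.000
~(y → (z → y)) = 1 − 1.000 = 0.000
y → ~(y → (z → y)) = min(1, 1 − 0.383 + 0.000) = min(1, 0.617) = 0.617
~~z ∧ (y → ~(y → (z → y))) = min(0.080, 0.617) = 0.080
(~~z ∧ (y → ~(y → (z → y)))) ∧ y = min(0.080, 0.383) = 0.080
~((~~z ∧ (y → ~(y → (z → y)))) ∧ y) = 1 − 0.080 = 0.920

0.920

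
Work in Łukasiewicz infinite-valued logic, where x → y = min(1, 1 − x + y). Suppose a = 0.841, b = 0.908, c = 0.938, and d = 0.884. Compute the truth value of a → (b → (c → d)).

c → d = min(1, 1 − 0.938 + 0.884) = min(1, 0.946) = 0.946
b → (c → d) = min(1, 1 − 0.908 + 0.946) = min(1, 1.038) = 1.000
a → (b → (c → d)) = min(1, 1 − 0.841 + 1.000) = min(1, 1.159) = 1.000

1.000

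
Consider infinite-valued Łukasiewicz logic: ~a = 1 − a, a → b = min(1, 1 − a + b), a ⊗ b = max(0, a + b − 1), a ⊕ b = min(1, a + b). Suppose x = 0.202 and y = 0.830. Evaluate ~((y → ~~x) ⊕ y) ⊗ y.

~x = 1 − 0.202 = 0.798
~~x = 1 − 0.798 = 0.202
y → ~~x = min(1, 1 − 0.830 + 0.202) = min(1, 0.372) = 0.372
(y → ~~x) ⊕ y = min(1, 0.372 + 0.830) = min(1, 1.202) = 1.000
~((y → ~~x) ⊕ y) = 1 − 1.000 = 0.000
~((y → ~~x) ⊕ y) ⊗ y = max(0, 0.000 + 0.830 − 1) = max(0, -0.170) = 0.000

0.000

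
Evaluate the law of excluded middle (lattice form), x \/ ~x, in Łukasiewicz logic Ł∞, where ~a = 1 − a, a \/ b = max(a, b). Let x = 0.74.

~x = 1 − 0.74 = 0.26
x \/ ~x = max(0.74, 0.26) = 0.74
(The value 0.74 < 1 shows this instance is not satisfied; not a Ł∞-tautology — its value is max(a, 1−a).)

0.74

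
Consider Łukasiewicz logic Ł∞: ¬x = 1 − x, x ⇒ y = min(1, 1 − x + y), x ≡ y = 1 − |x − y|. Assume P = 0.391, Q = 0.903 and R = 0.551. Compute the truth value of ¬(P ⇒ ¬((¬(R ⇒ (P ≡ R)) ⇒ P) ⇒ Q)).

0.294

P ≡ R = 1 − |0.391 − 0.551| = 1 − 0.160 = 0.840
R ⇒ (P ≡ R) = min(1, 1 − 0.551 + 0.840) = min(1, 1.289) = 1.000
¬(R ⇒ (P ≡ R)) = 1 − 1.000 = 0.000
¬(R ⇒ (P ≡ R)) ⇒ P = min(1, 1 − 0.000 + 0.391) = min(1, 1.391) = 1.000
(¬(R ⇒ (P ≡ R)) ⇒ P) ⇒ Q = min(1, 1 − 1.000 + 0.903) = min(1, 0.903) = 0.903
¬((¬(R ⇒ (P ≡ R)) ⇒ P) ⇒ Q) = 1 − 0.903 = 0.097
P ⇒ ¬((¬(R ⇒ (P ≡ R)) ⇒ P) ⇒ Q) = min(1, 1 − 0.391 + 0.097) = min(1, 0.706) = 0.706
¬(P ⇒ ¬((¬(R ⇒ (P ≡ R)) ⇒ P) ⇒ Q)) = 1 − 0.706 = 0.294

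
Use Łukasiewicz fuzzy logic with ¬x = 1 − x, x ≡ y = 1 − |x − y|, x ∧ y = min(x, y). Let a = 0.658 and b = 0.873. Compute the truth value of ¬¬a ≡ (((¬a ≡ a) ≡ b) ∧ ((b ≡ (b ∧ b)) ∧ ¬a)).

0.684

¬a = 1 − 0.658 = 0.342
¬¬a = 1 − 0.342 = 0.658
¬a ≡ a = 1 − |0.342 − 0.658| = 1 − 0.316 = 0.684
(¬a ≡ a) ≡ b = 1 − |0.684 − 0.873| = 1 − 0.189 = 0.811
b ∧ b = min(0.873, 0.873) = 0.873
b ≡ (b ∧ b) = 1 − |0.873 − 0.873| = 1 − 0.000 = 1.000
(b ≡ (b ∧ b)) ∧ ¬a = min(1.000, 0.342) = 0.342
((¬a ≡ a) ≡ b) ∧ ((b ≡ (b ∧ b)) ∧ ¬a) = min(0.811, 0.342) = 0.342
¬¬a ≡ (((¬a ≡ a) ≡ b) ∧ ((b ≡ (b ∧ b)) ∧ ¬a)) = 1 − |0.658 − 0.342| = 1 − 0.316 = 0.684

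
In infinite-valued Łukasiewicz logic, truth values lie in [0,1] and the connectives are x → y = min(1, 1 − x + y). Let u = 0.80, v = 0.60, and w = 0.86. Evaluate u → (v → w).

v → w = min(1, 1 − 0.60 + 0.86) = min(1, 1.26) = 1.00
u → (v → w) = min(1, 1 − 0.80 + 1.00) = min(1, 1.20) = 1.00

1.00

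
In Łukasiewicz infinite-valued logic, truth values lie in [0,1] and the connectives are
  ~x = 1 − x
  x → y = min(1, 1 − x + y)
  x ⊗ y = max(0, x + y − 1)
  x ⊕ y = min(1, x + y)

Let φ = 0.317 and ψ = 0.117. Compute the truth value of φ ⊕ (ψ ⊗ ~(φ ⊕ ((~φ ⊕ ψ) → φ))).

0.317

~φ = 1 − 0.317 = 0.683
~φ ⊕ ψ = min(1, 0.683 + 0.117) = min(1, 0.800) = 0.800
(~φ ⊕ ψ) → φ = min(1, 1 − 0.800 + 0.317) = min(1, 0.517) = 0.517
φ ⊕ ((~φ ⊕ ψ) → φ) = min(1, 0.317 + 0.517) = min(1, 0.834) = 0.834
~(φ ⊕ ((~φ ⊕ ψ) → φ)) = 1 − 0.834 = 0.166
ψ ⊗ ~(φ ⊕ ((~φ ⊕ ψ) → φ)) = max(0, 0.117 + 0.166 − 1) = max(0, -0.717) = 0.000
φ ⊕ (ψ ⊗ ~(φ ⊕ ((~φ ⊕ ψ) → φ))) = min(1, 0.317 + 0.000) = min(1, 0.317) = 0.317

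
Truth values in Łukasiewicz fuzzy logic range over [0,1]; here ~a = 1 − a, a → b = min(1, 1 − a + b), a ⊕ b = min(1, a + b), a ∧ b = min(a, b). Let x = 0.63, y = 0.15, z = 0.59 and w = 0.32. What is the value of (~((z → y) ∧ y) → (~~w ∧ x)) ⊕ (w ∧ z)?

0.79

z → y = min(1, 1 − 0.59 + 0.15) = min(1, 0.56) = 0.56
(z → y) ∧ y = min(0.56, 0.15) = 0.15
~((z → y) ∧ y) = 1 − 0.15 = 0.85
~w = 1 − 0.32 = 0.68
~~w = 1 − 0.68 = 0.32
~~w ∧ x = min(0.32, 0.63) = 0.32
~((z → y) ∧ y) → (~~w ∧ x) = min(1, 1 − 0.85 + 0.32) = min(1, 0.47) = 0.47
w ∧ z = min(0.32, 0.59) = 0.32
(~((z → y) ∧ y) → (~~w ∧ x)) ⊕ (w ∧ z) = min(1, 0.47 + 0.32) = min(1, 0.79) = 0.79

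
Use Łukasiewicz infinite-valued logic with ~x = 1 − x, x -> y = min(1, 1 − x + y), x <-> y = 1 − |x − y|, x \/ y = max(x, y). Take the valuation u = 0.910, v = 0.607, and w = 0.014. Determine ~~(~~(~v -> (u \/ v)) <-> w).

0.014

~v = 1 − 0.607 = 0.393
u \/ v = max(0.910, 0.607) = 0.910
~v -> (u \/ v) = min(1, 1 − 0.393 + 0.910) = min(1, 1.517) = 1.000
~(~v -> (u \/ v)) = 1 − 1.000 = 0.000
~~(~v -> (u \/ v)) = 1 − 0.000 = 1.000
~~(~v -> (u \/ v)) <-> w = 1 − |1.000 − 0.014| = 1 − 0.986 = 0.014
~(~~(~v -> (u \/ v)) <-> w) = 1 − 0.014 = 0.986
~~(~~(~v -> (u \/ v)) <-> w) = 1 − 0.986 = 0.014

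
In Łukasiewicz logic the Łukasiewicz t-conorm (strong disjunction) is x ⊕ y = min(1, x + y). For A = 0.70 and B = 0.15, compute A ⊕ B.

0.85

A ⊕ B = min(1, 0.70 + 0.15) = min(1, 0.85) = 0.85
For comparison, the Gödel t-conorm max(x, y) would give 0.70.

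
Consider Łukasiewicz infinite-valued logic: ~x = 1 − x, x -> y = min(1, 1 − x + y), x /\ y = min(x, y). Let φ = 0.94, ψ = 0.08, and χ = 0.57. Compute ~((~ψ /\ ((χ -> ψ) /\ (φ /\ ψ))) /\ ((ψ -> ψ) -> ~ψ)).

~ψ = 1 − 0.08 = 0.92
χ -> ψ = min(1, 1 − 0.57 + 0.08) = min(1, 0.51) = 0.51
φ /\ ψ = min(0.94, 0.08) = 0.08
(χ -> ψ) /\ (φ /\ ψ) = min(0.51, 0.08) = 0.08
~ψ /\ ((χ -> ψ) /\ (φ /\ ψ)) = min(0.92, 0.08) = 0.08
ψ -> ψ = min(1, 1 − 0.08 + 0.08) = min(1, 1.00) = 1.00
(ψ -> ψ) -> ~ψ = min(1, 1 − 1.00 + 0.92) = min(1, 0.92) = 0.92
(~ψ /\ ((χ -> ψ) /\ (φ /\ ψ))) /\ ((ψ -> ψ) -> ~ψ) = min(0.08, 0.92) = 0.08
~((~ψ /\ ((χ -> ψ) /\ (φ /\ ψ))) /\ ((ψ -> ψ) -> ~ψ)) = 1 − 0.08 = 0.92

0.92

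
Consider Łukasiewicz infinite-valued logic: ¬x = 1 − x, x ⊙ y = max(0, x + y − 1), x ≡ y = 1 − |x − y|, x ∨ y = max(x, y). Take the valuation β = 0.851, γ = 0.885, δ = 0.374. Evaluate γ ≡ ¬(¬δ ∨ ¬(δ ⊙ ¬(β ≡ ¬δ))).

0.115

¬δ = 1 − 0.374 = 0.626
β ≡ ¬δ = 1 − |0.851 − 0.626| = 1 − 0.225 = 0.775
¬(β ≡ ¬δ) = 1 − 0.775 = 0.225
δ ⊙ ¬(β ≡ ¬δ) = max(0, 0.374 + 0.225 − 1) = max(0, -0.401) = 0.000
¬(δ ⊙ ¬(β ≡ ¬δ)) = 1 − 0.000 = 1.000
¬δ ∨ ¬(δ ⊙ ¬(β ≡ ¬δ)) = max(0.626, 1.000) = 1.000
¬(¬δ ∨ ¬(δ ⊙ ¬(β ≡ ¬δ))) = 1 − 1.000 = 0.000
γ ≡ ¬(¬δ ∨ ¬(δ ⊙ ¬(β ≡ ¬δ))) = 1 − |0.885 − 0.000| = 1 − 0.885 = 0.115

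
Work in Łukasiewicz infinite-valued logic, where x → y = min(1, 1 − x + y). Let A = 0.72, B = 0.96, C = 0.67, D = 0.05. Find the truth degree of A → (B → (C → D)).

C → D = min(1, 1 − 0.67 + 0.05) = min(1, 0.38) = 0.38
B → (C → D) = min(1, 1 − 0.96 + 0.38) = min(1, 0.42) = 0.42
A → (B → (C → D)) = min(1, 1 − 0.72 + 0.42) = min(1, 0.70) = 0.70

0.70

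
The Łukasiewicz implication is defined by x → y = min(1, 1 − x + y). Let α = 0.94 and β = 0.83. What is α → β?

α → β = min(1, 1 − 0.94 + 0.83) = min(1, 0.89) = 0.89
For comparison, the Gödel implication (1 if x ≤ y else y) would give 0.83.

0.89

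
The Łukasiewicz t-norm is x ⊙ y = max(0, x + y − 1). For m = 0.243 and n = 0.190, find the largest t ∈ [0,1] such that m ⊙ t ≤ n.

The residuum of the Łukasiewicz t-norm gives the supremum: min(1, 1 − 0.243 + 0.190).
1 − 0.243 + 0.190 = 0.947, so t = min(1, 0.947) = 0.947.
Check: 0.243 ⊙ 0.947 = max(0, 0.190) = 0.190 ≤ 0.190.

0.947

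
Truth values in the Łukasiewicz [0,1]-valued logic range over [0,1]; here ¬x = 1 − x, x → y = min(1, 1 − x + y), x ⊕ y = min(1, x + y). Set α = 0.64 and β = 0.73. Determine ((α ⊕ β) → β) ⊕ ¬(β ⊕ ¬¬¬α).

α ⊕ β = min(1, 0.64 + 0.73) = min(1, 1.37) = 1.00
(α ⊕ β) → β = min(1, 1 − 1.00 + 0.73) = min(1, 0.73) = 0.73
¬α = 1 − 0.64 = 0.36
¬¬α = 1 − 0.36 = 0.64
¬¬¬α = 1 − 0.64 = 0.36
β ⊕ ¬¬¬α = min(1, 0.73 + 0.36) = min(1, 1.09) = 1.00
¬(β ⊕ ¬¬¬α) = 1 − 1.00 = 0.00
((α ⊕ β) → β) ⊕ ¬(β ⊕ ¬¬¬α) = min(1, 0.73 + 0.00) = min(1, 0.73) = 0.73

0.73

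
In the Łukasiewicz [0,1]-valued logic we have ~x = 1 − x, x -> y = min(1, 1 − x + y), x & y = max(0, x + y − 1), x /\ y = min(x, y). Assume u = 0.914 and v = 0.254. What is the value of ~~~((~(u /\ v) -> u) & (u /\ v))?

0.746

u /\ v = min(0.914, 0.254) = 0.254
~(u /\ v) = 1 − 0.254 = 0.746
~(u /\ v) -> u = min(1, 1 − 0.746 + 0.914) = min(1, 1.168) = 1.000
(~(u /\ v) -> u) & (u /\ v) = max(0, 1.000 + 0.254 − 1) = max(0, 0.254) = 0.254
~((~(u /\ v) -> u) & (u /\ v)) = 1 − 0.254 = 0.746
~~((~(u /\ v) -> u) & (u /\ v)) = 1 − 0.746 = 0.254
~~~((~(u /\ v) -> u) & (u /\ v)) = 1 − 0.254 = 0.746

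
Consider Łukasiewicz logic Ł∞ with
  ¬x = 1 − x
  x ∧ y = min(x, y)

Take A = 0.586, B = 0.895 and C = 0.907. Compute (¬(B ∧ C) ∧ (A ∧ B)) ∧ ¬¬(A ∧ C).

B ∧ C = min(0.895, 0.907) = 0.895
¬(B ∧ C) = 1 − 0.895 = 0.105
A ∧ B = min(0.586, 0.895) = 0.586
¬(B ∧ C) ∧ (A ∧ B) = min(0.105, 0.586) = 0.105
A ∧ C = min(0.586, 0.907) = 0.586
¬(A ∧ C) = 1 − 0.586 = 0.414
¬¬(A ∧ C) = 1 − 0.414 = 0.586
(¬(B ∧ C) ∧ (A ∧ B)) ∧ ¬¬(A ∧ C) = min(0.105, 0.586) = 0.105

0.105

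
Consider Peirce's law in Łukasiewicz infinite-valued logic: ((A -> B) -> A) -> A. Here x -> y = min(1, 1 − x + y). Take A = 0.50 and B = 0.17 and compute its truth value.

0.67

A -> B = min(1, 1 − 0.50 + 0.17) = min(1, 0.67) = 0.67
(A -> B) -> A = min(1, 1 − 0.67 + 0.50) = min(1, 0.83) = 0.83
((A -> B) -> A) -> A = min(1, 1 − 0.83 + 0.50) = min(1, 0.67) = 0.67
(The value 0.67 < 1 shows this instance is not satisfied; not a Ł∞-tautology in general.)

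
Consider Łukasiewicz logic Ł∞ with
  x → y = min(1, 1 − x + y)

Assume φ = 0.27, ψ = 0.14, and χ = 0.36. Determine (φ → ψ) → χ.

φ → ψ = min(1, 1 − 0.27 + 0.14) = min(1, 0.87) = 0.87
(φ → ψ) → χ = min(1, 1 − 0.87 + 0.36) = min(1, 0.49) = 0.49

0.49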